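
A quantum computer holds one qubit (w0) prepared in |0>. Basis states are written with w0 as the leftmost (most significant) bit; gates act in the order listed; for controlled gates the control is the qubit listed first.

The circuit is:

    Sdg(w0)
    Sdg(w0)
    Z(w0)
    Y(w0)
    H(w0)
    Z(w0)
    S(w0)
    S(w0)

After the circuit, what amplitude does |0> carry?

The amplitude on |0> is sqrt(2)*I/2.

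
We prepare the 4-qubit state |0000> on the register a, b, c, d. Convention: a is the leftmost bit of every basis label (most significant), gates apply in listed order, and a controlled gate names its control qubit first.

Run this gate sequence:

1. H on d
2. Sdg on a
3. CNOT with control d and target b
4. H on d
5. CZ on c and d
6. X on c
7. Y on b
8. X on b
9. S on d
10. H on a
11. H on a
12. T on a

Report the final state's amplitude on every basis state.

The final amplitudes are I/2 on |0010>, -1/2 on |0011>, -I/2 on |0110>, -1/2 on |0111>, and 0 on every other basis state.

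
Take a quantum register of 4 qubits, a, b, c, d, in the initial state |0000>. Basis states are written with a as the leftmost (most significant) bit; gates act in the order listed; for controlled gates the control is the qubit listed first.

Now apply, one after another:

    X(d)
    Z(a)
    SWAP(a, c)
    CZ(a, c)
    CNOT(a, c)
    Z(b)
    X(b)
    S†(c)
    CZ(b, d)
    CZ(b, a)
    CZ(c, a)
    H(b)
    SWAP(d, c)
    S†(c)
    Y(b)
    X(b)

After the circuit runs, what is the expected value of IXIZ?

The expectation value of IXIZ is 1.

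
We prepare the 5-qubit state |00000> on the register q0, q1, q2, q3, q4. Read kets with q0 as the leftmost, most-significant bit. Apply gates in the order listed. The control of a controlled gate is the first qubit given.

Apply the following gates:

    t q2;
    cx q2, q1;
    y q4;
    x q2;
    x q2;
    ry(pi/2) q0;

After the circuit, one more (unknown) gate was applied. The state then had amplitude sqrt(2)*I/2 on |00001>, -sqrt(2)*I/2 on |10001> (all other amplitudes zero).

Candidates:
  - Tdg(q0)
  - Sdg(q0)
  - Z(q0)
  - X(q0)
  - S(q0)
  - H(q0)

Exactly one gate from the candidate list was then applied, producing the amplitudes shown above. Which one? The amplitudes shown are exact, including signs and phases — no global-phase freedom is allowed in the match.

It was Z(q0) that produced the state shown. Key observation: gates 4-5 undo each other exactly, leaving only the rest of the circuit to track.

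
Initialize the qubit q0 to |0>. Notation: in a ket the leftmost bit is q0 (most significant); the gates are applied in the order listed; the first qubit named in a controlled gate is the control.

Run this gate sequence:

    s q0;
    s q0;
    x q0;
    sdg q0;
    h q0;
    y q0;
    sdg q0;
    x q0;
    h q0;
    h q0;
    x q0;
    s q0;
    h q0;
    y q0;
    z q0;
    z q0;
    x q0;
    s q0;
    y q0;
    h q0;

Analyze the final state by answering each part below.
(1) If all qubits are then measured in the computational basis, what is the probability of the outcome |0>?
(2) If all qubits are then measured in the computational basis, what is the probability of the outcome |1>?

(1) The probability of measuring |0> is 1/2. Key observation: gates 7-12 undo each other exactly, leaving only the rest of the circuit to track.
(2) Outcome |1> occurs with probability 1/2.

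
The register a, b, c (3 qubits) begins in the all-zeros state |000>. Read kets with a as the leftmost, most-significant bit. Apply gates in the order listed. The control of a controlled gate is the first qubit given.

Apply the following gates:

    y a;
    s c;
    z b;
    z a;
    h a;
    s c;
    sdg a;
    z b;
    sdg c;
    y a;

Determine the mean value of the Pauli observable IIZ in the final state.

The expectation value of IIZ is 1.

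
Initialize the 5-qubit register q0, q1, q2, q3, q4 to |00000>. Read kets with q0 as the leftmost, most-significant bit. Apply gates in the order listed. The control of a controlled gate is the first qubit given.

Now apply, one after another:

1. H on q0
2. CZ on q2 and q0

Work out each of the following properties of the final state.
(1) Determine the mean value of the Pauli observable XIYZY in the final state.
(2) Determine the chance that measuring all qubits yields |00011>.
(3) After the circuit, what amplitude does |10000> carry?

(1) In the final state, XIYZY has expectation 0.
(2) A full measurement returns |00011> with probability 0.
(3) The amplitude on |10000> is sqrt(2)/2.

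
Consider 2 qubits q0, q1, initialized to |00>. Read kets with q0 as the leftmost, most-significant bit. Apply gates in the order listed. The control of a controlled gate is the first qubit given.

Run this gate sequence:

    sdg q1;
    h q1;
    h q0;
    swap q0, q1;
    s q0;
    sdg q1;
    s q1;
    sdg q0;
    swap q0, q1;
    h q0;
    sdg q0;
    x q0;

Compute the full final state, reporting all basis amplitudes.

The final amplitudes are 0 on |00>, 0 on |01>, sqrt(2)/2 on |10>, sqrt(2)/2 on |11>.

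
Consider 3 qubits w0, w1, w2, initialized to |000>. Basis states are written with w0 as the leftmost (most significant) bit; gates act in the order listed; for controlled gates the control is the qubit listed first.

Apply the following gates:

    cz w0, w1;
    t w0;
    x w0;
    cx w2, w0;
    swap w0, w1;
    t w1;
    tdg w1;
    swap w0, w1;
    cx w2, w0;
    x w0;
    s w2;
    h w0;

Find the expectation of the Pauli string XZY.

In the final state, XZY has expectation 0. Key observation: the block from step 3 through step 10 cancels to the identity and can be dropped.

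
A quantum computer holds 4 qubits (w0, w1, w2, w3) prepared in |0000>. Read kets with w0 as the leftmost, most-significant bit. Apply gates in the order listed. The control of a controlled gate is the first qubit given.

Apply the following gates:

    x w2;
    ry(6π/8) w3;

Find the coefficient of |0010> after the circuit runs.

|0010> carries amplitude sqrt(2 - sqrt(2))/2 in the final state.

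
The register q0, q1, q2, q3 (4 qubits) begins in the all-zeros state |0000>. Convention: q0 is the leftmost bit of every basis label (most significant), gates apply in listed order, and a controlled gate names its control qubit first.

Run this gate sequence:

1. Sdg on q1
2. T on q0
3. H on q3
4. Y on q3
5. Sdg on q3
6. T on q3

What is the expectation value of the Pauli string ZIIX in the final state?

The observable ZIIX averages to -sqrt(2)/2.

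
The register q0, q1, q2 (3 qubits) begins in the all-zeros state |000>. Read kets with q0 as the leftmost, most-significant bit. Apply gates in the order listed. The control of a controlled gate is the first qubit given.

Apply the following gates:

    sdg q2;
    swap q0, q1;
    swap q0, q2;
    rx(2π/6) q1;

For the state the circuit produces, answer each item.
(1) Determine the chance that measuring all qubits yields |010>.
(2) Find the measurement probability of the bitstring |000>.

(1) The probability of measuring |010> is 1/4.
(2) A full measurement returns |000> with probability 3/4.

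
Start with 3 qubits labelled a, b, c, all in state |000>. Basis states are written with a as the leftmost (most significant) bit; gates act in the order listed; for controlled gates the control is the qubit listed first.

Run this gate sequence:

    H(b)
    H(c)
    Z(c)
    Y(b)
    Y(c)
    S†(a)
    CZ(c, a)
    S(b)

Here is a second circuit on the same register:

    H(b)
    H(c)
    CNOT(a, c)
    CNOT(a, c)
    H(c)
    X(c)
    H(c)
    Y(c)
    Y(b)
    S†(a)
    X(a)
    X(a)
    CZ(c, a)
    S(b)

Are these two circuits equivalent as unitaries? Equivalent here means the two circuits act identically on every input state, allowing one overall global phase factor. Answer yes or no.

Yes, they are equivalent — the unitaries differ by at most a global phase.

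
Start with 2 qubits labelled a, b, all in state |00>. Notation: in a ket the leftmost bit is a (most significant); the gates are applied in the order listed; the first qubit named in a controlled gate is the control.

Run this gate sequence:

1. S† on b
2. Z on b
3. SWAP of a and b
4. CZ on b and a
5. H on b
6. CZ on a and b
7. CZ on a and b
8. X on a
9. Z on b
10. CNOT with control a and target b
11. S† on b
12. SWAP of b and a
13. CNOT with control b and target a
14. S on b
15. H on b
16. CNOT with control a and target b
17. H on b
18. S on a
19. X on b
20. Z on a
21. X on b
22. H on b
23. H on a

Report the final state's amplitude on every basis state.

The final amplitudes are sqrt(2)/2 on |00>, -sqrt(2)/2 on |01>, 0 on |10>, 0 on |11>.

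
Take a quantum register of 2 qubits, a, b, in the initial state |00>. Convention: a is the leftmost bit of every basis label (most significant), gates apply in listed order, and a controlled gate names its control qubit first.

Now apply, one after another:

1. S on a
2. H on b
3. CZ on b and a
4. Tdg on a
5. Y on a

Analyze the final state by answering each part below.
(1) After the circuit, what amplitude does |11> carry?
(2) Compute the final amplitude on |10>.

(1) |11> carries amplitude sqrt(2)*I/2 in the final state.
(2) The amplitude on |10> is sqrt(2)*I/2.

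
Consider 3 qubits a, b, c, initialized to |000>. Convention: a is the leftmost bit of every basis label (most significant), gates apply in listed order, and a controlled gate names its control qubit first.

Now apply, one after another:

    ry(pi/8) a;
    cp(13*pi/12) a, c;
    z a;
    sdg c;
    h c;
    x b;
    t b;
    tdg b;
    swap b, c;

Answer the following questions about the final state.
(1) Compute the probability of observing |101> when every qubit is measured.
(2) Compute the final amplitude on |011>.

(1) A full measurement returns |101> with probability sin(pi/16)**2/2.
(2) The amplitude on |011> is sqrt(2)*cos(pi/16)/2.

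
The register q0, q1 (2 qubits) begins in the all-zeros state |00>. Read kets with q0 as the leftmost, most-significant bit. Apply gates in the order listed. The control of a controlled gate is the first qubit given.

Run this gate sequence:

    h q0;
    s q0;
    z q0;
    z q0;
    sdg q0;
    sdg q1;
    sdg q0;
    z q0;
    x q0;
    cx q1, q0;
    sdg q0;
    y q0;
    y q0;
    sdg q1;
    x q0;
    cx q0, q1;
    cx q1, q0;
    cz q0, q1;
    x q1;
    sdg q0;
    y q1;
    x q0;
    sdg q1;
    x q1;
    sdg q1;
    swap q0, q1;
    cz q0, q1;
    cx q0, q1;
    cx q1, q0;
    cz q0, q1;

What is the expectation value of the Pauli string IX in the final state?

In the final state, IX has expectation 1. Key observation: gates 2-5 undo each other exactly, leaving only the rest of the circuit to track.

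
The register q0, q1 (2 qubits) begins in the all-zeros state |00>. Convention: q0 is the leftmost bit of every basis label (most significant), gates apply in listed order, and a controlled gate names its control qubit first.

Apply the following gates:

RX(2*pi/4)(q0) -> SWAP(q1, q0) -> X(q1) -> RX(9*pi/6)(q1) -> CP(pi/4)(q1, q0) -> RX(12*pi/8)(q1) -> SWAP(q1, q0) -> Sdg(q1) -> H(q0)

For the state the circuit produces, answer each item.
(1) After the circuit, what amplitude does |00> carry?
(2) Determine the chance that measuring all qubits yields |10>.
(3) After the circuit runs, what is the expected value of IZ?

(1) The final state's coefficient on |00> equals 1/2 + I/2.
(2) Outcome |10> occurs with probability 1/2.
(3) The expectation value of IZ is 1.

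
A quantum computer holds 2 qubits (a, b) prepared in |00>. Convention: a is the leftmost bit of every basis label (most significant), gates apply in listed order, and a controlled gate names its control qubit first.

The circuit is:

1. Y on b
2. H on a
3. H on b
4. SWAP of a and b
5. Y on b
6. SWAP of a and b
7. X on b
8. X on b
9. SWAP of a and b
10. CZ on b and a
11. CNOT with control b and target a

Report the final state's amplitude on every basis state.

The final amplitudes are 1/2 on |00>, -1/2 on |01>, -1/2 on |10>, -1/2 on |11>. Key observation: steps 6-9 multiply out to the identity, so the circuit reduces to the remaining gates.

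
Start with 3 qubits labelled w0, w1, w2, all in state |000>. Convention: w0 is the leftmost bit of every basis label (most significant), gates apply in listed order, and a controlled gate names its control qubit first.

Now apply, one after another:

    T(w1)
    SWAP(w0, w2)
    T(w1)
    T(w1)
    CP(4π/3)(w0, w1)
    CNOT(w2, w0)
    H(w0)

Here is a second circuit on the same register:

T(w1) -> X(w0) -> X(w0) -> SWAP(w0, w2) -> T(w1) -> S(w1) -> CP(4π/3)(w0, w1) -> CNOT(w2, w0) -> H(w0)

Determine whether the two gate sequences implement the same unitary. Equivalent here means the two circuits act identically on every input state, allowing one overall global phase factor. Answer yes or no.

No — the two circuits implement different unitaries, even allowing a global phase.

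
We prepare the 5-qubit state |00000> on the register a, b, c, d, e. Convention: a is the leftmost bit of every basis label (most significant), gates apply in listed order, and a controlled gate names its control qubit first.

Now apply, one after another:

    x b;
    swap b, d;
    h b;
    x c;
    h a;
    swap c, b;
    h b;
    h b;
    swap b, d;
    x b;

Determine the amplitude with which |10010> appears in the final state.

The final state's coefficient on |10010> equals 1/2.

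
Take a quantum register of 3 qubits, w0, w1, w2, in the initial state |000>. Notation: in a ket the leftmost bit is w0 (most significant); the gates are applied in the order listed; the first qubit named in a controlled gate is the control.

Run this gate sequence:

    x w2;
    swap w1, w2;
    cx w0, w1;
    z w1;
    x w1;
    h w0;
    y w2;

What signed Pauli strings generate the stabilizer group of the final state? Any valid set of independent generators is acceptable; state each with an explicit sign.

The stabilizer group can be generated by +XII, +IZI, -IIZ, among other valid generating sets.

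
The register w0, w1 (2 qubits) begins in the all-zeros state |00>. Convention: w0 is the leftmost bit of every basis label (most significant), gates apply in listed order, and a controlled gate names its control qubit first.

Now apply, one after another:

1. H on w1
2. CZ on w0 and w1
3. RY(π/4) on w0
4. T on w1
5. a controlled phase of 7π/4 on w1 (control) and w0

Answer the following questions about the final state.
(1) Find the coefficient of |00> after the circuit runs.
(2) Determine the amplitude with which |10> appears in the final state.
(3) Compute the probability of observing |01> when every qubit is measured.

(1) |00> carries amplitude sqrt(2*sqrt(2) + 4)/4 in the final state.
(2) The final state's coefficient on |10> equals sqrt(4 - 2*sqrt(2))/4.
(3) A full measurement returns |01> with probability sqrt(2)/8 + 1/4.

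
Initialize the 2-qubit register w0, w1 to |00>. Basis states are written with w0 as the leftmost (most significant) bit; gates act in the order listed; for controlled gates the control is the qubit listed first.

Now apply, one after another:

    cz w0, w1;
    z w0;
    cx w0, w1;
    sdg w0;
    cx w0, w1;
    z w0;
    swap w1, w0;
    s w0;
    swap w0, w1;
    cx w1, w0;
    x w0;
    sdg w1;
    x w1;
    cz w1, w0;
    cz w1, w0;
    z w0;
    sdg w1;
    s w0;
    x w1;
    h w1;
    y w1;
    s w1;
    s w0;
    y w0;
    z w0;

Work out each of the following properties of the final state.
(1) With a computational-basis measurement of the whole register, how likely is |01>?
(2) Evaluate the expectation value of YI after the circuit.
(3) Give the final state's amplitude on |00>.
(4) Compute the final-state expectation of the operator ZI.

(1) The probability of measuring |01> is 1/2.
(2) The expectation value of YI is 0.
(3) The amplitude on |00> is sqrt(2)*I/2.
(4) The expectation value of ZI is 1.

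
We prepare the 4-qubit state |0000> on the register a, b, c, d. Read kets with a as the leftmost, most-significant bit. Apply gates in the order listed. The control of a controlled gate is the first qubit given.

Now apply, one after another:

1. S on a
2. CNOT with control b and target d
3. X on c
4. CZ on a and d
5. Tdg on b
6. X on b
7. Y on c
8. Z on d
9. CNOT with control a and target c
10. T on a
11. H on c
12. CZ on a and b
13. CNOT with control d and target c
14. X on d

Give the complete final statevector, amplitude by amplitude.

After the circuit, the state carries amplitude -sqrt(2)*I/2 on |0101>, -sqrt(2)*I/2 on |0111>, and 0 on every other basis state.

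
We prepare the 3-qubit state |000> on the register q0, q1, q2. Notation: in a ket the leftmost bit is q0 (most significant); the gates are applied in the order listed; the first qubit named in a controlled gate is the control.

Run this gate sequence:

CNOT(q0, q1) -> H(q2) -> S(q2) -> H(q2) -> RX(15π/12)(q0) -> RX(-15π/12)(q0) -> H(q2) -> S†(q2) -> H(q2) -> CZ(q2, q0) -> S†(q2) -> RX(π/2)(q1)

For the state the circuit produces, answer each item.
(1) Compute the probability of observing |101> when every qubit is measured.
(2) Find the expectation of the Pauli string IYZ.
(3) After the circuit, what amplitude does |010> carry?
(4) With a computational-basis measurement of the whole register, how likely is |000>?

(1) The probability of measuring |101> is 0. Key observation: gates 2-9 undo each other exactly, leaving only the rest of the circuit to track.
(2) The observable IYZ averages to -1.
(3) |010> carries amplitude -sqrt(2)*I/2 in the final state.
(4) Outcome |000> occurs with probability 1/2.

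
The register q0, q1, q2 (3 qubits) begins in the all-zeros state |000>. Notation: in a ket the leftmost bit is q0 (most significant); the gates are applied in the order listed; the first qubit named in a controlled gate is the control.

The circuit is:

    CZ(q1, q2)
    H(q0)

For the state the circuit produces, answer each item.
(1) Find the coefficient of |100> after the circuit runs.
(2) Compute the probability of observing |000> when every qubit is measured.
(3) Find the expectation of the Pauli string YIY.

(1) The final state's coefficient on |100> equals sqrt(2)/2.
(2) Outcome |000> occurs with probability 1/2.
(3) The observable YIY averages to 0.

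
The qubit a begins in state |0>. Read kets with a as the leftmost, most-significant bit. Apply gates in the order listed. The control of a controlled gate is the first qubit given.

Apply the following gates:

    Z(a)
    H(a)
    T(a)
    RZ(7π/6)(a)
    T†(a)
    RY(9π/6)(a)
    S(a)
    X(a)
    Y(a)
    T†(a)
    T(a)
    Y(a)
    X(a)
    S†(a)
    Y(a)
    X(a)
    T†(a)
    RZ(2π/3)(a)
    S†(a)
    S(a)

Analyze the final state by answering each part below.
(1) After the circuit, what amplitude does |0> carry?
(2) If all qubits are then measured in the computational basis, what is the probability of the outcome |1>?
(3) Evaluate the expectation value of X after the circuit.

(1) The amplitude on |0> is -exp(3*I*pi/4)/2 + exp(7*I*pi/12)/2. Key observation: steps 7-14 multiply out to the identity, so the circuit reduces to the remaining gates.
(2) Outcome |1> occurs with probability sqrt(3)/4 + 1/2.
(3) The expectation value of X is -sqrt(6)/8 - sqrt(2)/8.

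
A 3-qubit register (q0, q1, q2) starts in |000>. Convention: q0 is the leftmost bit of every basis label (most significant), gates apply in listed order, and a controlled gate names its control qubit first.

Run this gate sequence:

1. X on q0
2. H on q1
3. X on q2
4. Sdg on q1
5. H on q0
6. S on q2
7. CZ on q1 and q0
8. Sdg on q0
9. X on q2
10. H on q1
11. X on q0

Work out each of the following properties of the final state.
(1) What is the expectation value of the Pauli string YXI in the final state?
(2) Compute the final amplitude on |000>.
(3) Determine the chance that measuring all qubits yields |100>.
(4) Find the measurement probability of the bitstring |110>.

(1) The expectation value of YXI is -1.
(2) |000> carries amplitude sqrt(2)*(-1 - I)/4 in the final state.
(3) The probability of measuring |100> is 1/4.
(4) A full measurement returns |110> with probability 1/4.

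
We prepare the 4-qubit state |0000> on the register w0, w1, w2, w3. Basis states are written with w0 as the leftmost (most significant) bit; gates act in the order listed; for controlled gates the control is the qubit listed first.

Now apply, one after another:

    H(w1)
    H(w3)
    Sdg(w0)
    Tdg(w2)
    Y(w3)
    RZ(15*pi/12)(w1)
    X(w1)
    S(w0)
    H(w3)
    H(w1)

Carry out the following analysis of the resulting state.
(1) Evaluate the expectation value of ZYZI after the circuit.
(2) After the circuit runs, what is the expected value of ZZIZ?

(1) The expectation value of ZYZI is -sqrt(2)/2.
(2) In the final state, ZZIZ has expectation sqrt(2)/2.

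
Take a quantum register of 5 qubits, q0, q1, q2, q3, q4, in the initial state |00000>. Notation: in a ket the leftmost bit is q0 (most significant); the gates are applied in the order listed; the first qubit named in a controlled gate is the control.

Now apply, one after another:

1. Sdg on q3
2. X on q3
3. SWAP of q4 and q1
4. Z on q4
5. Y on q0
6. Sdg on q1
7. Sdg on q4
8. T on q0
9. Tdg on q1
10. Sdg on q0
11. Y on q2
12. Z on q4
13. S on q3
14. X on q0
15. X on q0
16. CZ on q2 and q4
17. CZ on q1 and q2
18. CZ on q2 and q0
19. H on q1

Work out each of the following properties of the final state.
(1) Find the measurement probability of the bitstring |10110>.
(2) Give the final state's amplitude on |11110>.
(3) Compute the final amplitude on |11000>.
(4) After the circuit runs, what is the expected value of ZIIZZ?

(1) A full measurement returns |10110> with probability 1/2.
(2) |11110> carries amplitude sqrt(2)*exp(I*pi/4)/2 in the final state.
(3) The amplitude on |11000> is 0.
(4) The expectation value of ZIIZZ is 1.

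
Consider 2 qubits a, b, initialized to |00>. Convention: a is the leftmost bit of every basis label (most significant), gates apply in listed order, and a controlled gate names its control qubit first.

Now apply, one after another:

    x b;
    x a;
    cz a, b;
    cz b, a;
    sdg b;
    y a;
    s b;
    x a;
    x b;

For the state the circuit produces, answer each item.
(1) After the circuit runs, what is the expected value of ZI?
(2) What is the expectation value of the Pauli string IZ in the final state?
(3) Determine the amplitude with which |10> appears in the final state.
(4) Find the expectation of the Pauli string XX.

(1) The expectation value of ZI is -1.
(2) The observable IZ averages to 1.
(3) The final state's coefficient on |10> equals -I.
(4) The observable XX averages to 0.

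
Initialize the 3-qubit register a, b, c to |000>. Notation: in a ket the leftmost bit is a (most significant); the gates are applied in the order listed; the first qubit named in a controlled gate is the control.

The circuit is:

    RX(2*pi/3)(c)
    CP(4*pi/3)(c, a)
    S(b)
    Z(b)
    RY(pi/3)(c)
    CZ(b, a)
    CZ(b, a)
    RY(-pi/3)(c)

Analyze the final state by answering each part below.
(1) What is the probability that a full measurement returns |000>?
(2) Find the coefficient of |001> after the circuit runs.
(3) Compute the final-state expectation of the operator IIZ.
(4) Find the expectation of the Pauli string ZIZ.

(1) A full measurement returns |000> with probability 1/4.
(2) The final state's coefficient on |001> equals -sqrt(3)*I/2.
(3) The observable IIZ averages to -1/2.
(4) The observable ZIZ averages to -1/2.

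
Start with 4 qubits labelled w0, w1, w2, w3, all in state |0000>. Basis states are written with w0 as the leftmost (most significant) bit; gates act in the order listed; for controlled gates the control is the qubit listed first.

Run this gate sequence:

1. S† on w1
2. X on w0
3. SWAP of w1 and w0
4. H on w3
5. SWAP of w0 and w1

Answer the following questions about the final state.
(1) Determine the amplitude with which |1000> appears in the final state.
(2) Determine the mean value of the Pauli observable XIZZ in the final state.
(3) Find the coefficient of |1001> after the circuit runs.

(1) |1000> carries amplitude sqrt(2)/2 in the final state.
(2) The observable XIZZ averages to 0.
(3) |1001> carries amplitude sqrt(2)/2 in the final state.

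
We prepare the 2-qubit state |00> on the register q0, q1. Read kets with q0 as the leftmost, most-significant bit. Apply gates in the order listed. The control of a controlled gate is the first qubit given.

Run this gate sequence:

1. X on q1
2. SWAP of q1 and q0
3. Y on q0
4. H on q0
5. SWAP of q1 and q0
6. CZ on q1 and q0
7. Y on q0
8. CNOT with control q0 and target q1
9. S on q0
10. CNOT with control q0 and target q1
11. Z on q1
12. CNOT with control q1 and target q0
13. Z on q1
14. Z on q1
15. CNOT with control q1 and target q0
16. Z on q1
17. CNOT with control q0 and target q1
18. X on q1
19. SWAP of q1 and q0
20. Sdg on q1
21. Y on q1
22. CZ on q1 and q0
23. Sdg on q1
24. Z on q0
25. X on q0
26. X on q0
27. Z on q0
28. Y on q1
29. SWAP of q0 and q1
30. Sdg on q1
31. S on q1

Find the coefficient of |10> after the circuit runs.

The amplitude on |10> is sqrt(2)/2. Key observation: steps 10-17 multiply out to the identity, so the circuit reduces to the remaining gates.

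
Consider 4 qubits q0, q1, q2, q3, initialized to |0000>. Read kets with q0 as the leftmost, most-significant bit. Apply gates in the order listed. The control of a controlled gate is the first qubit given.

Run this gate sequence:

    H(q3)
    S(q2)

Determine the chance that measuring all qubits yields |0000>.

The probability of measuring |0000> is 1/2.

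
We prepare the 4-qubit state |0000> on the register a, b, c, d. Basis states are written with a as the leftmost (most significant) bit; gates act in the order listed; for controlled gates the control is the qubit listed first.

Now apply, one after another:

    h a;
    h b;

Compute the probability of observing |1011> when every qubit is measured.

A full measurement returns |1011> with probability 0.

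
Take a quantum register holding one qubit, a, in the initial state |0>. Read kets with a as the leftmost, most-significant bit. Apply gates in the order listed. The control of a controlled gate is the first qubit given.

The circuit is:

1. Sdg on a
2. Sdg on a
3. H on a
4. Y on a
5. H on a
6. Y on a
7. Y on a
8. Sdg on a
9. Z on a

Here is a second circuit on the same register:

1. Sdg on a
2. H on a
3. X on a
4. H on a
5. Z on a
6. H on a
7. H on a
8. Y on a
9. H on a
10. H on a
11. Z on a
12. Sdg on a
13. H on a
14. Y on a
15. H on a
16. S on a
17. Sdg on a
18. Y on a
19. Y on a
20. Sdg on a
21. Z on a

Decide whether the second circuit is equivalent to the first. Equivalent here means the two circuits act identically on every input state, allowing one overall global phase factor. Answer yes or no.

No — the two circuits implement different unitaries, even allowing a global phase.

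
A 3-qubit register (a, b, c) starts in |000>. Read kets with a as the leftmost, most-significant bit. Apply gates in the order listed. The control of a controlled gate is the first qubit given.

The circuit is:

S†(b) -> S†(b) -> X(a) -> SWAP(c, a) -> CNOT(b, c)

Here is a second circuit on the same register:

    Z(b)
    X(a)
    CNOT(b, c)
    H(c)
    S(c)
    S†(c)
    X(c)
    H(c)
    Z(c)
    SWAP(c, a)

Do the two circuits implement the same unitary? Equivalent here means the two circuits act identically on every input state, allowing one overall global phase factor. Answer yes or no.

No: there is an input state on which the two circuits produce genuinely different outputs (not merely differing by a phase).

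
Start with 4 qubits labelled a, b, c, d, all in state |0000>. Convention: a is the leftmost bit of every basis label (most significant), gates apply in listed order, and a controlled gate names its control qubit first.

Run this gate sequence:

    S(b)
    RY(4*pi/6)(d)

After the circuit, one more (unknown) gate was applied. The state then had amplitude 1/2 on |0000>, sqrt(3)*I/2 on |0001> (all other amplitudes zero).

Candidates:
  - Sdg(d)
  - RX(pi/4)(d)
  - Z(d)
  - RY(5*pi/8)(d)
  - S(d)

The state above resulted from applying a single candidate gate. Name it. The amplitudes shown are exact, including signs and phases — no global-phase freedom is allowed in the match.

The unique candidate consistent with the amplitudes is S(d).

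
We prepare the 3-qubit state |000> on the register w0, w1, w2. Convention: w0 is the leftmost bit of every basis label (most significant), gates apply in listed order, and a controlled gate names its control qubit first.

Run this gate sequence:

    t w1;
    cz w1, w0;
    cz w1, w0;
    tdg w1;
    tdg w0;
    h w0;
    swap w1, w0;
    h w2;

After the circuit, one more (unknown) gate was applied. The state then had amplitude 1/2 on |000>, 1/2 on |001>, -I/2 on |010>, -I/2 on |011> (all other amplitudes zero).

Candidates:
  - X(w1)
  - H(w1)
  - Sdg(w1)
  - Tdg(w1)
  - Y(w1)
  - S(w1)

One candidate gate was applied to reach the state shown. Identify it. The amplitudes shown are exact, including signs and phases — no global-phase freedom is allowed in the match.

The unique candidate consistent with the amplitudes is Sdg(w1). Key observation: gates 1-4 undo each other exactly, leaving only the rest of the circuit to track.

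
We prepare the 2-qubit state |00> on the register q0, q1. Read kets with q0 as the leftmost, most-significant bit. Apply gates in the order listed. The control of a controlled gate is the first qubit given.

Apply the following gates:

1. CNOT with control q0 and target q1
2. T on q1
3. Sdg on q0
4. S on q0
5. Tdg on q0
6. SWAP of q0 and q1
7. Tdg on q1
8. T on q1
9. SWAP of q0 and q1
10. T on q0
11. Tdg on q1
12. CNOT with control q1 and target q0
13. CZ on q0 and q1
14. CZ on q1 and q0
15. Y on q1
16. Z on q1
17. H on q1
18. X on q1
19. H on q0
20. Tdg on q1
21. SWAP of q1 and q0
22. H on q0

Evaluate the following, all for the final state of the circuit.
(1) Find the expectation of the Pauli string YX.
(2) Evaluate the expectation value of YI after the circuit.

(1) The observable YX averages to -sqrt(2)/2. Key observation: the block from step 5 through step 10 cancels to the identity and can be dropped.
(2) The expectation value of YI is -sqrt(2)/2.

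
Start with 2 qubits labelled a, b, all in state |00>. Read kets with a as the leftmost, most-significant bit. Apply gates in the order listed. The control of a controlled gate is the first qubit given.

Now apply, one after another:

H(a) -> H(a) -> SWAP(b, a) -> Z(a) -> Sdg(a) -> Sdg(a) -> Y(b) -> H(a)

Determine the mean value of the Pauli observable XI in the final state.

In the final state, XI has expectation 1.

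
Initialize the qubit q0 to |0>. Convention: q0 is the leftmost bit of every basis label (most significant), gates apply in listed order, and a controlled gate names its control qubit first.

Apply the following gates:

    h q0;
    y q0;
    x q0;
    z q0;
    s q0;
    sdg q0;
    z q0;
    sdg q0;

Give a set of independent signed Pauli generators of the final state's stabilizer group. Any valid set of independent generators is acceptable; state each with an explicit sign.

The final state is stabilized by the group generated by +Y; other independent generating sets are equally valid.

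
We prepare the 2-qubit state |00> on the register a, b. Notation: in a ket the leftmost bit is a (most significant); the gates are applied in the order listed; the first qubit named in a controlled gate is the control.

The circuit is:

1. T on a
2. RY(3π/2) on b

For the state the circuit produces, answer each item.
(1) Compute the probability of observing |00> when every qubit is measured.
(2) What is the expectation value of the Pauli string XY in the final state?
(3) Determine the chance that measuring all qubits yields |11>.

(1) Outcome |00> occurs with probability 1/2.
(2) The observable XY averages to 0.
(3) Outcome |11> occurs with probability 0.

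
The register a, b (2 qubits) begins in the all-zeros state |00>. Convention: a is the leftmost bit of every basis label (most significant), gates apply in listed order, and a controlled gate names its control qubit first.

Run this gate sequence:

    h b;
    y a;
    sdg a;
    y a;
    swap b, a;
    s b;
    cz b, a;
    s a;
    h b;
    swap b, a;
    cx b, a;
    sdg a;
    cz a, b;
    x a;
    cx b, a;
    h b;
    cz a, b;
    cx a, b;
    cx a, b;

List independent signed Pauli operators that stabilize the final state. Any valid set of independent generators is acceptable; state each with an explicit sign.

The final state is stabilized by the group generated by -YI, -IZ; other independent generating sets are equally valid.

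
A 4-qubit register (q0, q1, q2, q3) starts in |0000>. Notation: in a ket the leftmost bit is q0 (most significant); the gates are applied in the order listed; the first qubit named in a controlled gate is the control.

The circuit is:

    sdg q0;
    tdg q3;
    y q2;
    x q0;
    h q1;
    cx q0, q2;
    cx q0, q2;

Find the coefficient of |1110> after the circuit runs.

The final state's coefficient on |1110> equals sqrt(2)*I/2. Key observation: steps 6-7 multiply out to the identity, so the circuit reduces to the remaining gates.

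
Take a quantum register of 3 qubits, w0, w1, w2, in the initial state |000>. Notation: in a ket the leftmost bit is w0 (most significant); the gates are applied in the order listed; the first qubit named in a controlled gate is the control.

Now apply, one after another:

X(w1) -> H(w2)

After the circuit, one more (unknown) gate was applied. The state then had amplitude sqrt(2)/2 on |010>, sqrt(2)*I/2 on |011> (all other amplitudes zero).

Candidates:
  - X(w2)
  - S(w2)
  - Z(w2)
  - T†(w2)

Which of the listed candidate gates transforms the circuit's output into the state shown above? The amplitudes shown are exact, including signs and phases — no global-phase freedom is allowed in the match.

It was S(w2) that produced the state shown.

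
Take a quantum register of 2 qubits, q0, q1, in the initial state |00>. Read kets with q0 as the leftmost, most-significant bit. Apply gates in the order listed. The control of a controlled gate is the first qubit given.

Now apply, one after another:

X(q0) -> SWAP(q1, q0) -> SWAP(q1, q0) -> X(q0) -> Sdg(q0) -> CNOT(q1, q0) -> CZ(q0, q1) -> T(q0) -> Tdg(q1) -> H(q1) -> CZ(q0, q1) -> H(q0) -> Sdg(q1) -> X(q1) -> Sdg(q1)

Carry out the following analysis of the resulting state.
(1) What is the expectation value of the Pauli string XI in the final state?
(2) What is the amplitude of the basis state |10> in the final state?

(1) In the final state, XI has expectation 1.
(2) The final state's coefficient on |10> equals -I/2.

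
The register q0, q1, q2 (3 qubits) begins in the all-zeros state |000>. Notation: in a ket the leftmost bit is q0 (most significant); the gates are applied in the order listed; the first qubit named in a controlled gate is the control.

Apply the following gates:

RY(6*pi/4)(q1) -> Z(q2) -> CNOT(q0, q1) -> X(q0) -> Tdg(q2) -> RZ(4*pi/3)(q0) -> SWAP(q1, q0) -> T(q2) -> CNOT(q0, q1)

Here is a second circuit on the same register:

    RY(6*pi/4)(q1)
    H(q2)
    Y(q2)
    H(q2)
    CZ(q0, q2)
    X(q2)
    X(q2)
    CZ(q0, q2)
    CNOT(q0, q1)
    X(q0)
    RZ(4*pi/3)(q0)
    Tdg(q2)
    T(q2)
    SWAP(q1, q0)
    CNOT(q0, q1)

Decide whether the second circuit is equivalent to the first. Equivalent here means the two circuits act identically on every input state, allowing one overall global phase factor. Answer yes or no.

No: there is an input state on which the two circuits produce genuinely different outputs (not merely differing by a phase).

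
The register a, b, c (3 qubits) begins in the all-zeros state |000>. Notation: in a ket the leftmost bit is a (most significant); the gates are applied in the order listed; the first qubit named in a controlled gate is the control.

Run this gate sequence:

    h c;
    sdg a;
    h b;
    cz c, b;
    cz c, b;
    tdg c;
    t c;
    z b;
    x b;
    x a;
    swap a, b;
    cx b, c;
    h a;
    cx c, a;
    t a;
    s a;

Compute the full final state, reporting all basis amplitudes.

The resulting statevector has amplitude -sqrt(2)/2 on |011>, -sqrt(2)*exp(3*I*pi/4)/2 on |110>, and 0 on every other basis state. Key observation: the block from step 4 through step 5 cancels to the identity and can be dropped.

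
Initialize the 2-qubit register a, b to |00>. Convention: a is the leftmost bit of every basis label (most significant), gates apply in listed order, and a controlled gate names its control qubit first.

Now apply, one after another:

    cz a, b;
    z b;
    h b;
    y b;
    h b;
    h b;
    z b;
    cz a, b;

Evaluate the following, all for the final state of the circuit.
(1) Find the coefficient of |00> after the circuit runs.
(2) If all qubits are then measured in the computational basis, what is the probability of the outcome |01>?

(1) |00> carries amplitude -sqrt(2)*I/2 in the final state.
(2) The probability of measuring |01> is 1/2.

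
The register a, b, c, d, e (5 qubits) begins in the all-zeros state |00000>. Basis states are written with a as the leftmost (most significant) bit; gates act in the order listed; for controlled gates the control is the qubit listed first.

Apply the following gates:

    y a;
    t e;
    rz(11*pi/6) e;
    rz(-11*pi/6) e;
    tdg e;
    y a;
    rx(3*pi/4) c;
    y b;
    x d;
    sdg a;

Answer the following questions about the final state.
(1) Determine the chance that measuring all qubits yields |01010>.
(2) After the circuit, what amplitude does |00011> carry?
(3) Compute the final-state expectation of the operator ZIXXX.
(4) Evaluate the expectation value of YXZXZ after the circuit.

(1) Outcome |01010> occurs with probability 1/2 - sqrt(2)/4. Key observation: the block from step 1 through step 6 cancels to the identity and can be dropped.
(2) The final state's coefficient on |00011> equals 0.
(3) The observable ZIXXX averages to 0.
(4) The expectation value of YXZXZ is 0.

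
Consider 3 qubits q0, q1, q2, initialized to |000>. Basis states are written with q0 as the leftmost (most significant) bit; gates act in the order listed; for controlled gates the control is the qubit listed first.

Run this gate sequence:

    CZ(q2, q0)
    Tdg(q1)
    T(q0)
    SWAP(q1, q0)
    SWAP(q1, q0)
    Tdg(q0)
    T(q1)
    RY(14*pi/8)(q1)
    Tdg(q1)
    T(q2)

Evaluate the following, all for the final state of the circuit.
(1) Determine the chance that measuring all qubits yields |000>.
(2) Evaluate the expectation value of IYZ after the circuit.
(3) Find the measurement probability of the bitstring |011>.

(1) The probability of measuring |000> is sqrt(2)/4 + 1/2. Key observation: the block from step 2 through step 7 cancels to the identity and can be dropped.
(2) The expectation value of IYZ is 1/2.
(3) The probability of measuring |011> is 0.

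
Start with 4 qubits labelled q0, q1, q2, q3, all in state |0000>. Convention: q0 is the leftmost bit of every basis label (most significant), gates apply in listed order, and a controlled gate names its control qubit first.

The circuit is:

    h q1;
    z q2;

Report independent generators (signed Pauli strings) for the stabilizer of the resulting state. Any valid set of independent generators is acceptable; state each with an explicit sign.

The final state is stabilized by the group generated by +IXII, +ZIII, +IIZI, +IIIZ; other independent generating sets are equally valid.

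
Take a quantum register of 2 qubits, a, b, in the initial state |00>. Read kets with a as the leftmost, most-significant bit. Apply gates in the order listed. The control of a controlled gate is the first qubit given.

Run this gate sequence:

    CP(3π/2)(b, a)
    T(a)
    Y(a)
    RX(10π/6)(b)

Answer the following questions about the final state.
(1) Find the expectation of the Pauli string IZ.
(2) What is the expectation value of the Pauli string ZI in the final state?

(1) In the final state, IZ has expectation 1/2.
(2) The observable ZI averages to -1.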